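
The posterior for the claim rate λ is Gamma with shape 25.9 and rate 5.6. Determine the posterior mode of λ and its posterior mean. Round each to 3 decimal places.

λ_MAP = 4.446, E[λ|data] = 4.625

Mode = (α−1)/β = 24.9/5.6 = 4.446.
Mean = α/β = 25.9/5.6 = 4.625.
The posterior is right-skewed, so the mean exceeds the mode.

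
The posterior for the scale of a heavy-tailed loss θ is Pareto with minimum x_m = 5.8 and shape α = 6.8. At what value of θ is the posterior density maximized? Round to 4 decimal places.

5.8000

The Pareto density is strictly decreasing on [x_m, ∞), so the mode is x_m = 5.8000.
Mean = α·x_m/(α−1) = 6.8·5.8/5.8 = 6.8000.
This is the posterior mode — the MAP estimate.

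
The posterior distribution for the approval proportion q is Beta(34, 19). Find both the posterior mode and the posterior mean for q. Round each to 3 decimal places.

MAP: 0.647. Posterior mean: 0.642.

Mode = (34−1)/(34+19−2) = 33/51 = 0.647.
Mean = 34/(34+19) = 34/53 = 0.642.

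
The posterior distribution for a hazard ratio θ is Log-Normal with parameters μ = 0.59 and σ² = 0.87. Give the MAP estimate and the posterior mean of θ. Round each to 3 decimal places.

Mode = exp(μ − σ²) = exp(-0.28) = 0.756.
Mean = exp(μ + σ²/2) = exp(1.025) = 2.787.

θ_MAP = 0.756, E[θ|data] = 2.787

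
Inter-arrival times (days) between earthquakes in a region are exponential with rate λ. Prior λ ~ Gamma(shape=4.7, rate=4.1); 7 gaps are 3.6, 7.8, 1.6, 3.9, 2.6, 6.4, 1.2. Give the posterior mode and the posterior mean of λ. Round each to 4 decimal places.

Σ times = 27.1. Posterior: Gamma(shape = 4.7+7 = 11.7, rate = 4.1+27.1 = 31.2).
Mode = (α−1)/β = 10.7/31.2 = 0.3429.
Mean = α/β = 11.7/31.2 = 0.3750.
The mean is pulled above the mode by the posterior's right skew.

MAP = 0.3429; posterior mean = 0.3750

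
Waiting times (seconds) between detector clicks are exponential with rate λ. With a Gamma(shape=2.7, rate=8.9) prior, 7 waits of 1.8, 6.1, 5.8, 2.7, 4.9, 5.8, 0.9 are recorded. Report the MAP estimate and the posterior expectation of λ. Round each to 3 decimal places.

MAP = 0.236, posterior mean = 0.263

Σ times = 28.0. Posterior: Gamma(shape = 2.7+7 = 9.7, rate = 8.9+28.0 = 36.9).
Mode = (α−1)/β = 8.7/36.9 = 0.236.
Mean = α/β = 9.7/36.9 = 0.263.
The mean is pulled above the mode by the posterior's right skew.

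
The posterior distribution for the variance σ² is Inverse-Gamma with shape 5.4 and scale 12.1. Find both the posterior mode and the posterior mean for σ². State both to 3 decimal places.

Mode = β/(α+1) = 12.1/6.4 = 1.891.
Mean = β/(α−1) = 12.1/4.4 = 2.750.

MAP = 1.891, posterior mean = 2.750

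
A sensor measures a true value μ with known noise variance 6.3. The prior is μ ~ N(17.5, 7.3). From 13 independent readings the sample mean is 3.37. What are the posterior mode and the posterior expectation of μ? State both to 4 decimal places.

MAP: 4.2496. Posterior mean: 4.2496.

Posterior for μ is Normal. Precision-weighted mean: (1/7.3·17.5 + 13/6.3·3.37) / (1/7.3 + 13/6.3) = 4.2496.
A Normal posterior is symmetric, so mode = mean.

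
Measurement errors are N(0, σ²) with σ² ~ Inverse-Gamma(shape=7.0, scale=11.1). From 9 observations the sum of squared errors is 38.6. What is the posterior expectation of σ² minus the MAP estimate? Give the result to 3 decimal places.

0.463

Posterior: Inverse-Gamma(shape = 7.0+9/2 = 11.5, scale = 11.1+38.6/2 = 30.4).
Mode = β/(α+1) = 30.4/12.5 = 2.432.
Mean = β/(α−1) = 30.4/10.5 = 2.895.
Difference = 2.895 − 2.432 = 0.463.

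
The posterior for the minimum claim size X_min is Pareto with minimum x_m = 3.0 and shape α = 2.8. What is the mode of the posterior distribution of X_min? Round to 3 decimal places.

The Pareto density is strictly decreasing on [x_m, ∞), so the mode is x_m = 3.000.
Mean = α·x_m/(α−1) = 2.8·3.0/1.8 = 4.667.
This is the posterior mode — the MAP estimate.

3.000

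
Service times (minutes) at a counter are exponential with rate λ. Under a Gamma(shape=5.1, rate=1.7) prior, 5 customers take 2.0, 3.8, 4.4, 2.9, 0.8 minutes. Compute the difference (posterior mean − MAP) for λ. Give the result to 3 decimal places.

0.064

Σ times = 13.9. Posterior: Gamma(shape = 5.1+5 = 10.1, rate = 1.7+13.9 = 15.6).
Mode = (α−1)/β = 9.1/15.6 = 0.583.
Mean = α/β = 10.1/15.6 = 0.647.
Difference = 0.647 − 0.583 = 0.064.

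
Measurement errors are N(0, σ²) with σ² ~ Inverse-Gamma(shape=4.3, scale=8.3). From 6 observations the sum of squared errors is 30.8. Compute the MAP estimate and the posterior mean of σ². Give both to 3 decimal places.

MAP: 2.855. Posterior mean: 3.762.

Posterior: Inverse-Gamma(shape = 4.3+6/2 = 7.3, scale = 8.3+30.8/2 = 23.7).
Mode = β/(α+1) = 23.7/8.3 = 2.855.
Mean = β/(α−1) = 23.7/6.3 = 3.762.
Right-skewed posterior ⇒ mode < mean.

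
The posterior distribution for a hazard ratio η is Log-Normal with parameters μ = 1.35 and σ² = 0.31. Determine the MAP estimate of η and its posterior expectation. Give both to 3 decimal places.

MAP = 2.829; posterior mean = 4.504

Mode = exp(μ − σ²) = exp(1.04) = 2.829.
Mean = exp(μ + σ²/2) = exp(1.505) = 4.504.
Right-skewed posterior ⇒ mode < mean.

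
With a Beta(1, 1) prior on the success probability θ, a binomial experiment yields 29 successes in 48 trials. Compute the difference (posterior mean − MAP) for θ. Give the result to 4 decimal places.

-0.0042

Posterior: Beta(1+29, 1+19) = Beta(30, 20).
Mode = (30−1)/(30+20−2) = 29/48 = 0.6042.
Mean = 30/(30+20) = 30/50 = 0.6000.
Difference = 0.6000 − 0.6042 = -0.0042.
The mean is pulled below the mode by the posterior's left skew.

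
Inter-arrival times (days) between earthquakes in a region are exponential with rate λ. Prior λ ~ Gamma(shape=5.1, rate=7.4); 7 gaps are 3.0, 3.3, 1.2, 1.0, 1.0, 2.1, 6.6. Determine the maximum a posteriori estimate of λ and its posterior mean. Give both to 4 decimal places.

Σ times = 18.2. Posterior: Gamma(shape = 5.1+7 = 12.1, rate = 7.4+18.2 = 25.6).
Mode = (α−1)/β = 11.1/25.6 = 0.4336.
Mean = α/β = 12.1/25.6 = 0.4727.
The mean is pulled above the mode by the posterior's right skew.

λ_MAP = 0.4336, E[λ|data] = 0.4727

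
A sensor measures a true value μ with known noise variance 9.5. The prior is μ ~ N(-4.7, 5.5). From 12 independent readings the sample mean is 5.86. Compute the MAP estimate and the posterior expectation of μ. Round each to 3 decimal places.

MAP = 4.531; posterior mean = 4.531

Posterior for μ is Normal. Precision-weighted mean: (1/5.5·-4.7 + 12/9.5·5.86) / (1/5.5 + 12/9.5) = 4.531.
A Normal posterior is symmetric, so mode = mean.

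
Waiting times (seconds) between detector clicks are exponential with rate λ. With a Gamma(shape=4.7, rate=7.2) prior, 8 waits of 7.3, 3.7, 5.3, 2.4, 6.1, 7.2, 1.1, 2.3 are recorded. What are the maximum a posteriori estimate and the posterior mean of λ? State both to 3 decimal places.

Σ times = 35.4. Posterior: Gamma(shape = 4.7+8 = 12.7, rate = 7.2+35.4 = 42.6).
Mode = (α−1)/β = 11.7/42.6 = 0.275.
Mean = α/β = 12.7/42.6 = 0.298.
The mean is pulled above the mode by the posterior's right skew.

λ_MAP = 0.275, E[λ|data] = 0.298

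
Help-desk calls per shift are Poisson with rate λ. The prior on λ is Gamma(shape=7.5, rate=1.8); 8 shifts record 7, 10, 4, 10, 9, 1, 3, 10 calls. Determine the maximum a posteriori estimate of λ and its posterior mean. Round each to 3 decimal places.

Σ counts = 54. Posterior: Gamma(shape = 7.5+54 = 61.5, rate = 1.8+8 = 9.8).
Mode = (α−1)/β = 60.5/9.8 = 6.173.
Mean = α/β = 61.5/9.8 = 6.276.
The posterior is right-skewed, so the mean exceeds the mode.

λ_MAP = 6.173, E[λ|data] = 6.276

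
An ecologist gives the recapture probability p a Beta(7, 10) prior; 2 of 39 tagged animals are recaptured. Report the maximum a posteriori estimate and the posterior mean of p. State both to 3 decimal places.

MAP = 0.148; posterior mean = 0.161

Posterior: Beta(7+2, 10+37) = Beta(9, 47).
Mode = (9−1)/(9+47−2) = 8/54 = 0.148.
Mean = 9/(9+47) = 9/56 = 0.161.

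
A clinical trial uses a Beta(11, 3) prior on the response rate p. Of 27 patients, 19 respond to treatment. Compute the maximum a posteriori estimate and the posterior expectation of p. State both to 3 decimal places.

Posterior: Beta(11+19, 3+8) = Beta(30, 11).
Mode = (30−1)/(30+11−2) = 29/39 = 0.744.
Mean = 30/(30+11) = 30/41 = 0.732.

maximum a posteriori estimate = 0.744, posterior expectation = 0.732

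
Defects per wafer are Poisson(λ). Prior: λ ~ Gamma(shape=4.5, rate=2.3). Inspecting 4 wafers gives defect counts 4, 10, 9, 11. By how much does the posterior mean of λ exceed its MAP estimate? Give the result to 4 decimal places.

0.1587

Σ counts = 34. Posterior: Gamma(shape = 4.5+34 = 38.5, rate = 2.3+4 = 6.3).
Mode = (α−1)/β = 37.5/6.3 = 5.9524.
Mean = α/β = 38.5/6.3 = 6.1111.
Difference = 6.1111 − 5.9524 = 0.1587.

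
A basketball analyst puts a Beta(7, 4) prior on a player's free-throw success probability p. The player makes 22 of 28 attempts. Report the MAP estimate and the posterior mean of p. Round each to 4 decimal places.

MAP: 0.7568. Posterior mean: 0.7436.

Posterior: Beta(7+22, 4+6) = Beta(29, 10).
Mode = (29−1)/(29+10−2) = 28/37 = 0.7568.
Mean = 29/(29+10) = 29/39 = 0.7436.
Mode > mean: the posterior has a left tail.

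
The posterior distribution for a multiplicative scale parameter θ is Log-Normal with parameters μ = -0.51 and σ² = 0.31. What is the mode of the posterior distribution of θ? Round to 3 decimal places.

0.440

Mode = exp(μ − σ²) = exp(-0.82) = 0.440.
Mean = exp(μ + σ²/2) = exp(-0.355) = 0.701.
This is the posterior mode — the MAP estimate.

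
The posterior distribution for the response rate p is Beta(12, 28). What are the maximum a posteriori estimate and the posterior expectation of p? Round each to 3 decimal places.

p_MAP = 0.289, E[p|data] = 0.300

Mode = (12−1)/(12+28−2) = 11/38 = 0.289.
Mean = 12/(12+28) = 12/40 = 0.300.
The mean is pulled above the mode by the posterior's right skew.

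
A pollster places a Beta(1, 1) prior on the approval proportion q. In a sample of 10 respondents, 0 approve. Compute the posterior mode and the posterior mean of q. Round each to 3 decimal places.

posterior mode = 0.000, posterior mean = 0.083

Posterior: Beta(1+0, 1+10) = Beta(1, 11).
Since α = 1 ≤ 1 and β > 1, the Beta density is monotone decreasing on [0,1]; the mode is at 0.
Mean = 1/(1+11) = 0.083.
The posterior is right-skewed, so the mean exceeds the mode.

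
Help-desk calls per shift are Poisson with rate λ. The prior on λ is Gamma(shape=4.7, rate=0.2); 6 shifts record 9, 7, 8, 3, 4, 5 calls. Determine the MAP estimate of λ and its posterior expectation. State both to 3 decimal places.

MAP estimate = 6.403, posterior expectation = 6.565

Σ counts = 36. Posterior: Gamma(shape = 4.7+36 = 40.7, rate = 0.2+6 = 6.2).
Mode = (α−1)/β = 39.7/6.2 = 6.403.
Mean = α/β = 40.7/6.2 = 6.565.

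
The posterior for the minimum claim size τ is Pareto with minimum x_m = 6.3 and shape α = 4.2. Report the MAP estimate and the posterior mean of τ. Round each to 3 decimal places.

The Pareto density is strictly decreasing on [x_m, ∞), so the mode is x_m = 6.300.
Mean = α·x_m/(α−1) = 4.2·6.3/3.2 = 8.269.

MAP = 6.300, posterior mean = 8.269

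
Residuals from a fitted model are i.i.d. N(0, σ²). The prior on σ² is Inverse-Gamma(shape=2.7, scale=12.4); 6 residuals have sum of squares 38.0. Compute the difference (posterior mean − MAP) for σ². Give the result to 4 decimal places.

Posterior: Inverse-Gamma(shape = 2.7+6/2 = 5.7, scale = 12.4+38.0/2 = 31.4).
Mode = β/(α+1) = 31.4/6.7 = 4.6866.
Mean = β/(α−1) = 31.4/4.7 = 6.6809.
Difference = 6.6809 − 4.6866 = 1.9943.
Right-skewed posterior ⇒ mode < mean.

1.9943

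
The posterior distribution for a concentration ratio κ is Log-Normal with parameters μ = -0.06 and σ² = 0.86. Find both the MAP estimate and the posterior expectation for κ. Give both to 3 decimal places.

Mode = exp(μ − σ²) = exp(-0.92) = 0.399.
Mean = exp(μ + σ²/2) = exp(0.370) = 1.448.

MAP estimate = 0.399, posterior expectation = 1.448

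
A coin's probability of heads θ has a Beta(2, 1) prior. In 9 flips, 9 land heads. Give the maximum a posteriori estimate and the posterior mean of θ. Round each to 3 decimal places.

MAP = 1.000, posterior mean = 0.917

Posterior: Beta(2+9, 1+0) = Beta(11, 1).
Since β = 1 ≤ 1 and α > 1, the Beta density is monotone increasing on [0,1]; the mode is at 1.
Mean = 11/(11+1) = 0.917.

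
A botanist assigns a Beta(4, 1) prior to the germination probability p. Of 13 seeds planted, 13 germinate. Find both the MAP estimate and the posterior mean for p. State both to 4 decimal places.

Posterior: Beta(4+13, 1+0) = Beta(17, 1).
Since β = 1 ≤ 1 and α > 1, the Beta density is monotone increasing on [0,1]; the mode is at 1.
Mean = 17/(17+1) = 0.9444.

MAP: 1.0000. Posterior mean: 0.9444.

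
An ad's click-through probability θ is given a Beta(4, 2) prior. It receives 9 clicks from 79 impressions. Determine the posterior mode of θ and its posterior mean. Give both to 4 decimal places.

Posterior: Beta(4+9, 2+70) = Beta(13, 72).
Mode = (13−1)/(13+72−2) = 12/83 = 0.1446.
Mean = 13/(13+72) = 13/85 = 0.1529.
Mean > mode: the posterior has a right tail.

θ_MAP = 0.1446, E[θ|data] = 0.1529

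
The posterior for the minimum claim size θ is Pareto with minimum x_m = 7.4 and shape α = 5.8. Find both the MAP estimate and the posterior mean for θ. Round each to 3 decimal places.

The Pareto density is strictly decreasing on [x_m, ∞), so the mode is x_m = 7.400.
Mean = α·x_m/(α−1) = 5.8·7.4/4.8 = 8.942.
Right-skewed posterior ⇒ mode < mean.

θ_MAP = 7.400, E[θ|data] = 8.942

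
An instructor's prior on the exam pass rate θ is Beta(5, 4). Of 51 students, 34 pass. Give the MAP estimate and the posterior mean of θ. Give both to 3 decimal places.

MAP = 0.655, posterior mean = 0.650

Posterior: Beta(5+34, 4+17) = Beta(39, 21).
Mode = (39−1)/(39+21−2) = 38/58 = 0.655.
Mean = 39/(39+21) = 39/60 = 0.650.
The mean is pulled below the mode by the posterior's left skew.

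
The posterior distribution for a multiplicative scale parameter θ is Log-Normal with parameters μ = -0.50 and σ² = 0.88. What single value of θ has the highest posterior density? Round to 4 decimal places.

Mode = exp(μ − σ²) = exp(-1.38) = 0.2516.
Mean = exp(μ + σ²/2) = exp(-0.060) = 0.9418.
This is the posterior mode — the MAP estimate.

0.2516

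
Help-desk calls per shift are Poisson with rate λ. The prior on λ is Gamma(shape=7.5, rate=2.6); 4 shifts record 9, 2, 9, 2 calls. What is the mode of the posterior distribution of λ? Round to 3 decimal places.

4.318

Σ counts = 22. Posterior: Gamma(shape = 7.5+22 = 29.5, rate = 2.6+4 = 6.6).
Mode = (α−1)/β = 28.5/6.6 = 4.318.
Mean = α/β = 29.5/6.6 = 4.470.
This is the posterior mode — the MAP estimate.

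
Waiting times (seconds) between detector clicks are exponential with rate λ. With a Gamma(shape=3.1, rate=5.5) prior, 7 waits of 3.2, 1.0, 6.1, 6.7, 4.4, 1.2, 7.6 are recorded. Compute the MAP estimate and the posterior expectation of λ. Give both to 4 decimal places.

Σ times = 30.2. Posterior: Gamma(shape = 3.1+7 = 10.1, rate = 5.5+30.2 = 35.7).
Mode = (α−1)/β = 9.1/35.7 = 0.2549.
Mean = α/β = 10.1/35.7 = 0.2829.
The mean is pulled above the mode by the posterior's right skew.

λ_MAP = 0.2549, E[λ|data] = 0.2829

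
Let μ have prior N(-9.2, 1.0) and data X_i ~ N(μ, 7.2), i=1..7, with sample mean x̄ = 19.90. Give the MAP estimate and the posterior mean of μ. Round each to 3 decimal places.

Posterior for μ is Normal. Precision-weighted mean: (1/1.0·-9.2 + 7/7.2·19.90) / (1/1.0 + 7/7.2) = 5.145.
A Normal posterior is symmetric, so mode = mean.

MAP: 5.145. Posterior mean: 5.145.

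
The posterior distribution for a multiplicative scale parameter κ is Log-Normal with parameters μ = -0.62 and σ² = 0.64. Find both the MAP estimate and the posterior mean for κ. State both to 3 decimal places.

Mode = exp(μ − σ²) = exp(-1.26) = 0.284.
Mean = exp(μ + σ²/2) = exp(-0.300) = 0.741.

MAP estimate = 0.284, posterior mean = 0.741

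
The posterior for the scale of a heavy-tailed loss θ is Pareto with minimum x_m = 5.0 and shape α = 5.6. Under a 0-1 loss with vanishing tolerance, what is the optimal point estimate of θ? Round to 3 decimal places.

The Pareto density is strictly decreasing on [x_m, ∞), so the mode is x_m = 5.000.
Mean = α·x_m/(α−1) = 5.6·5.0/4.6 = 6.087.
This is the posterior mode — the MAP estimate.

5.000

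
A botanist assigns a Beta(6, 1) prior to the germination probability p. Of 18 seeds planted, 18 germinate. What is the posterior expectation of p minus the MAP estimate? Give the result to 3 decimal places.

-0.040

Posterior: Beta(6+18, 1+0) = Beta(24, 1).
Since β = 1 ≤ 1 and α > 1, the Beta density is monotone increasing on [0,1]; the mode is at 1.
Mean = 24/(24+1) = 0.960.
Difference = 0.960 − 1.000 = -0.040.
Mode > mean: the posterior has a left tail.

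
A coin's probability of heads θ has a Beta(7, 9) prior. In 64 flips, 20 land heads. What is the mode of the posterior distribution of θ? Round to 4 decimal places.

Posterior: Beta(7+20, 9+44) = Beta(27, 53).
Mode = (27−1)/(27+53−2) = 26/78 = 0.3333.
Mean = 27/(27+53) = 27/80 = 0.3375.
This is the posterior mode — the MAP estimate.

0.3333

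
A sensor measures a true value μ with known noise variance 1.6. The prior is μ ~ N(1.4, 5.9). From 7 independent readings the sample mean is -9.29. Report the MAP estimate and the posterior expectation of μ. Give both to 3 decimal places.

μ_MAP = -8.891, E[μ|data] = -8.891

Posterior for μ is Normal. Precision-weighted mean: (1/5.9·1.4 + 7/1.6·-9.29) / (1/5.9 + 7/1.6) = -8.891.
A Normal posterior is symmetric, so mode = mean.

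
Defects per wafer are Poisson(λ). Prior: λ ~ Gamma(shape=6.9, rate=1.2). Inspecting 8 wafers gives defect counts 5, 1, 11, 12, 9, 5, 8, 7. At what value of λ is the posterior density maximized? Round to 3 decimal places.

6.946

Σ counts = 58. Posterior: Gamma(shape = 6.9+58 = 64.9, rate = 1.2+8 = 9.2).
Mode = (α−1)/β = 63.9/9.2 = 6.946.
Mean = α/β = 64.9/9.2 = 7.054.
This is the posterior mode — the MAP estimate.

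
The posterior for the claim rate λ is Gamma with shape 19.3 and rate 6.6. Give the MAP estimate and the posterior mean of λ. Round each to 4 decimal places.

MAP estimate = 2.7727, posterior mean = 2.9242

Mode = (α−1)/β = 18.3/6.6 = 2.7727.
Mean = α/β = 19.3/6.6 = 2.9242.
The posterior is right-skewed, so the mean exceeds the mode.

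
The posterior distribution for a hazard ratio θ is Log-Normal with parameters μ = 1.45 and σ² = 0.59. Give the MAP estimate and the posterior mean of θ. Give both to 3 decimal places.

MAP = 2.363, posterior mean = 5.726

Mode = exp(μ − σ²) = exp(0.86) = 2.363.
Mean = exp(μ + σ²/2) = exp(1.745) = 5.726.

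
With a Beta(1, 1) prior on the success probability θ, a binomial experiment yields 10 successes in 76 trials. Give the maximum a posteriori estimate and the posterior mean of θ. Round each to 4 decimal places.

MAP = 0.1316; posterior mean = 0.1410

Posterior: Beta(1+10, 1+66) = Beta(11, 67).
Mode = (11−1)/(11+67−2) = 10/76 = 0.1316.
With a flat prior the MAP equals the MLE, 10/76.
Mean = 11/(11+67) = 11/78 = 0.1410.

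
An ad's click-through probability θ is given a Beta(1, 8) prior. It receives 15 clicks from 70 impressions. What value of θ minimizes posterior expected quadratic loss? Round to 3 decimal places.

Posterior: Beta(1+15, 8+55) = Beta(16, 63).
Mode = (16−1)/(16+63−2) = 15/77 = 0.195.
Mean = 16/(16+63) = 16/79 = 0.203.
Quadratic loss ⇒ the optimal estimator is the posterior mean.

0.203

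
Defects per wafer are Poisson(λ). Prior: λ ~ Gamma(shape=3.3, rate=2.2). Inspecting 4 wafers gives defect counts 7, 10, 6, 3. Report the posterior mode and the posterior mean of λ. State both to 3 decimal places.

λ_MAP = 4.565, E[λ|data] = 4.726

Σ counts = 26. Posterior: Gamma(shape = 3.3+26 = 29.3, rate = 2.2+4 = 6.2).
Mode = (α−1)/β = 28.3/6.2 = 4.565.
Mean = α/β = 29.3/6.2 = 4.726.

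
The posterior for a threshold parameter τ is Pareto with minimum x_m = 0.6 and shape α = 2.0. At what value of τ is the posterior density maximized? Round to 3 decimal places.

0.600

The Pareto density is strictly decreasing on [x_m, ∞), so the mode is x_m = 0.600.
Mean = α·x_m/(α−1) = 2.0·0.6/1.0 = 1.200.
This is the posterior mode — the MAP estimate.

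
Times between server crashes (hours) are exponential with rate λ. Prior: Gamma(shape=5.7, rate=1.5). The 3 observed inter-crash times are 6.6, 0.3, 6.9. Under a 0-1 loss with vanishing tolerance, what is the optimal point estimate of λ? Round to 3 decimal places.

Σ times = 13.8. Posterior: Gamma(shape = 5.7+3 = 8.7, rate = 1.5+13.8 = 15.3).
Mode = (α−1)/β = 7.7/15.3 = 0.503.
Mean = α/β = 8.7/15.3 = 0.569.
This is the posterior mode — the MAP estimate.

0.503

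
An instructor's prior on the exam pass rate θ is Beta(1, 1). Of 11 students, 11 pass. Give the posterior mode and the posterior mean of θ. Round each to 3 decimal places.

Posterior: Beta(1+11, 1+0) = Beta(12, 1).
Since β = 1 ≤ 1 and α > 1, the Beta density is monotone increasing on [0,1]; the mode is at 1.
Mean = 12/(12+1) = 0.923.

θ_MAP = 1.000, E[θ|data] = 0.923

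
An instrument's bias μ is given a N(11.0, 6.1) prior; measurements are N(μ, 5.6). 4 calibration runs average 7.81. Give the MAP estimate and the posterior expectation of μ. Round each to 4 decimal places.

Posterior for μ is Normal. Precision-weighted mean: (1/6.1·11.0 + 4/5.6·7.81) / (1/6.1 + 4/5.6) = 8.4055.
A Normal posterior is symmetric, so mode = mean.

MAP = 8.4055; posterior mean = 8.4055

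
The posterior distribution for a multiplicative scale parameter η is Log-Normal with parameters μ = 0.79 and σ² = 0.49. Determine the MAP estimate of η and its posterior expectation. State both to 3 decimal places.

Mode = exp(μ − σ²) = exp(0.30) = 1.350.
Mean = exp(μ + σ²/2) = exp(1.035) = 2.815.

MAP estimate = 1.350, posterior expectation = 2.815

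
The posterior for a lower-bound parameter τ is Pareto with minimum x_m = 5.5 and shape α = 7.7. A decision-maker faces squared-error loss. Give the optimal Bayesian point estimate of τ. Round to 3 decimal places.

The Pareto density is strictly decreasing on [x_m, ∞), so the mode is x_m = 5.500.
Mean = α·x_m/(α−1) = 7.7·5.5/6.7 = 6.321.
Squared-error loss ⇒ the optimal estimator is the posterior mean.

6.321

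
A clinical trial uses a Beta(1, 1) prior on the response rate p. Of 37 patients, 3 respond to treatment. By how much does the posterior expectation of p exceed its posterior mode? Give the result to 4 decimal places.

0.0215

Posterior: Beta(1+3, 1+34) = Beta(4, 35).
Mode = (4−1)/(4+35−2) = 3/37 = 0.0811.
With a flat prior the MAP equals the MLE, 3/37.
Mean = 4/(4+35) = 4/39 = 0.1026.
Difference = 0.1026 − 0.0811 = 0.0215.
Right-skewed posterior ⇒ mode < mean.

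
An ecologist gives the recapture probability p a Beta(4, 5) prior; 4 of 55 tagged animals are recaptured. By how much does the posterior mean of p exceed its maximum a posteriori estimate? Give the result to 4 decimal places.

Posterior: Beta(4+4, 5+51) = Beta(8, 56).
Mode = (8−1)/(8+56−2) = 7/62 = 0.1129.
Mean = 8/(8+56) = 8/64 = 0.1250.
Difference = 0.1250 − 0.1129 = 0.0121.
The posterior is right-skewed, so the mean exceeds the mode.

0.0121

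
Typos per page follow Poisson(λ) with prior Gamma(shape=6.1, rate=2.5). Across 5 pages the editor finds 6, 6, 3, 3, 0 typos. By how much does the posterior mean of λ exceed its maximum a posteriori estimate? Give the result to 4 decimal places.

0.1333

Σ counts = 18. Posterior: Gamma(shape = 6.1+18 = 24.1, rate = 2.5+5 = 7.5).
Mode = (α−1)/β = 23.1/7.5 = 3.0800.
Mean = α/β = 24.1/7.5 = 3.2133.
Difference = 3.2133 − 3.0800 = 0.1333.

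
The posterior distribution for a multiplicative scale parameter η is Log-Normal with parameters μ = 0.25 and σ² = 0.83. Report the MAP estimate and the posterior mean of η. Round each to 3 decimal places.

Mode = exp(μ − σ²) = exp(-0.58) = 0.560.
Mean = exp(μ + σ²/2) = exp(0.665) = 1.944.

MAP estimate = 0.560, posterior mean = 1.944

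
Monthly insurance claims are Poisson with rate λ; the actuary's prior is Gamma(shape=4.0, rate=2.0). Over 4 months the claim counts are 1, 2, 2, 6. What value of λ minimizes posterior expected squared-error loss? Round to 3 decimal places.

2.500

Σ counts = 11. Posterior: Gamma(shape = 4.0+11 = 15.0, rate = 2.0+4 = 6.0).
Mode = (α−1)/β = 14.0/6.0 = 2.333.
Mean = α/β = 15.0/6.0 = 2.500.
Squared-error loss ⇒ the optimal estimator is the posterior mean.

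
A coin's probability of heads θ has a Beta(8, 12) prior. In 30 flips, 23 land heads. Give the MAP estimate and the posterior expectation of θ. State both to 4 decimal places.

MAP = 0.6250, posterior mean = 0.6200

Posterior: Beta(8+23, 12+7) = Beta(31, 19).
Mode = (31−1)/(31+19−2) = 30/48 = 0.6250.
Mean = 31/(31+19) = 31/50 = 0.6200.
Mode > mean: the posterior has a left tail.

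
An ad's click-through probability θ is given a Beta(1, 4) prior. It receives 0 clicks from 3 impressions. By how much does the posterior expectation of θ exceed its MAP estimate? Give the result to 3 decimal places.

Posterior: Beta(1+0, 4+3) = Beta(1, 7).
Since α = 1 ≤ 1 and β > 1, the Beta density is monotone decreasing on [0,1]; the mode is at 0.
Mean = 1/(1+7) = 0.125.
Difference = 0.125 − 0.000 = 0.125.

0.125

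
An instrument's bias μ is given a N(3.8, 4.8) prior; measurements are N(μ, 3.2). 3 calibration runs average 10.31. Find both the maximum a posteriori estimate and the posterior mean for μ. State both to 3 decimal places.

Posterior for μ is Normal. Precision-weighted mean: (1/4.8·3.8 + 3/3.2·10.31) / (1/4.8 + 3/3.2) = 9.126.
A Normal posterior is symmetric, so mode = mean.

MAP: 9.126. Posterior mean: 9.126.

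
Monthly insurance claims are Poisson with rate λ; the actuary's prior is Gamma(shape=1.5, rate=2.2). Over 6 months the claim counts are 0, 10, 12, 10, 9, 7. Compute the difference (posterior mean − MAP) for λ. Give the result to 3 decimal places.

Σ counts = 48. Posterior: Gamma(shape = 1.5+48 = 49.5, rate = 2.2+6 = 8.2).
Mode = (α−1)/β = 48.5/8.2 = 5.915.
Mean = α/β = 49.5/8.2 = 6.037.
Difference = 6.037 − 5.915 = 0.122.
Mean > mode: the posterior has a right tail.

0.122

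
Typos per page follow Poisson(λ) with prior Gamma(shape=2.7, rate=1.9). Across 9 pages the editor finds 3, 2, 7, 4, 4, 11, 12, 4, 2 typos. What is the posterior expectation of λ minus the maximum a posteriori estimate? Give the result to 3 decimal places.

Σ counts = 49. Posterior: Gamma(shape = 2.7+49 = 51.7, rate = 1.9+9 = 10.9).
Mode = (α−1)/β = 50.7/10.9 = 4.651.
Mean = α/β = 51.7/10.9 = 4.743.
Difference = 4.743 − 4.651 = 0.092.
Right-skewed posterior ⇒ mode < mean.

0.092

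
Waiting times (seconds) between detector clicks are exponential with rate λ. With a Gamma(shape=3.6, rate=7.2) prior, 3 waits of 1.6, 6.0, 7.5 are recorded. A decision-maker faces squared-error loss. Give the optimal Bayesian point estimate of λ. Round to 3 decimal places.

0.296

Σ times = 15.1. Posterior: Gamma(shape = 3.6+3 = 6.6, rate = 7.2+15.1 = 22.3).
Mode = (α−1)/β = 5.6/22.3 = 0.251.
Mean = α/β = 6.6/22.3 = 0.296.
Squared-error loss ⇒ the optimal estimator is the posterior mean.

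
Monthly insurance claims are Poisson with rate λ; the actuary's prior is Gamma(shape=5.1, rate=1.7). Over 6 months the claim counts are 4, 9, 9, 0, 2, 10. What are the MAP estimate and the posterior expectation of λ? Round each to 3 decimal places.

Σ counts = 34. Posterior: Gamma(shape = 5.1+34 = 39.1, rate = 1.7+6 = 7.7).
Mode = (α−1)/β = 38.1/7.7 = 4.948.
Mean = α/β = 39.1/7.7 = 5.078.

MAP: 4.948. Posterior mean: 5.078.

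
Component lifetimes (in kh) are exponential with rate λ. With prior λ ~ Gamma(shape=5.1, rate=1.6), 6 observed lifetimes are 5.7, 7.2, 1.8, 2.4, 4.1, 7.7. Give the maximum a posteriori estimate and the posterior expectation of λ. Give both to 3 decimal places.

Σ times = 28.9. Posterior: Gamma(shape = 5.1+6 = 11.1, rate = 1.6+28.9 = 30.5).
Mode = (α−1)/β = 10.1/30.5 = 0.331.
Mean = α/β = 11.1/30.5 = 0.364.

MAP = 0.331, posterior mean = 0.364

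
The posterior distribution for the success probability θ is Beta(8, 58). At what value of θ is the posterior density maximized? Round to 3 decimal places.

Mode = (8−1)/(8+58−2) = 7/64 = 0.109.
Mean = 8/(8+58) = 8/66 = 0.121.
This is the posterior mode — the MAP estimate.

0.109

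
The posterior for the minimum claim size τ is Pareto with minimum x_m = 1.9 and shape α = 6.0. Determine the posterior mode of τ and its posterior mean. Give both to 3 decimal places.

The Pareto density is strictly decreasing on [x_m, ∞), so the mode is x_m = 1.900.
Mean = α·x_m/(α−1) = 6.0·1.9/5.0 = 2.280.
The mean is pulled above the mode by the posterior's right skew.

MAP: 1.900. Posterior mean: 2.280.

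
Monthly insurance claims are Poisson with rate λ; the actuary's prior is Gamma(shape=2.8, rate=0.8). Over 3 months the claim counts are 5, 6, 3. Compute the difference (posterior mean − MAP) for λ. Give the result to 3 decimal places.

Σ counts = 14. Posterior: Gamma(shape = 2.8+14 = 16.8, rate = 0.8+3 = 3.8).
Mode = (α−1)/β = 15.8/3.8 = 4.158.
Mean = α/β = 16.8/3.8 = 4.421.
Difference = 4.421 − 4.158 = 0.263.
The mean is pulled above the mode by the posterior's right skew.

0.263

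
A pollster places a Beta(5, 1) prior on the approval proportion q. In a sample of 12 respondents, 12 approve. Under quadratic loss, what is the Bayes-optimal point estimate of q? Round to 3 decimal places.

0.944

Posterior: Beta(5+12, 1+0) = Beta(17, 1).
Since β = 1 ≤ 1 and α > 1, the Beta density is monotone increasing on [0,1]; the mode is at 1.
Mean = 17/(17+1) = 0.944.
Quadratic loss ⇒ the optimal estimator is the posterior mean.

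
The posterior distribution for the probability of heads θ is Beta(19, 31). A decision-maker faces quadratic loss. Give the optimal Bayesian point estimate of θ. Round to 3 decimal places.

0.380

Mode = (19−1)/(19+31−2) = 18/48 = 0.375.
Mean = 19/(19+31) = 19/50 = 0.380.
Quadratic loss ⇒ the optimal estimator is the posterior mean.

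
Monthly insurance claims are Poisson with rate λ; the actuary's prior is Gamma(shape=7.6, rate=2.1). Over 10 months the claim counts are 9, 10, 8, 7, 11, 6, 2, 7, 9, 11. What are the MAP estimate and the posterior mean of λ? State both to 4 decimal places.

MAP: 7.1570. Posterior mean: 7.2397.

Σ counts = 80. Posterior: Gamma(shape = 7.6+80 = 87.6, rate = 2.1+10 = 12.1).
Mode = (α−1)/β = 86.6/12.1 = 7.1570.
Mean = α/β = 87.6/12.1 = 7.2397.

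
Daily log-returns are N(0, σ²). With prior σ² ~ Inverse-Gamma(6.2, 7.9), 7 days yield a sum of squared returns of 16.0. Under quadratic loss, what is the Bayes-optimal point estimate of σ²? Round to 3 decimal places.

Posterior: Inverse-Gamma(shape = 6.2+7/2 = 9.7, scale = 7.9+16.0/2 = 15.9).
Mode = β/(α+1) = 15.9/10.7 = 1.486.
Mean = β/(α−1) = 15.9/8.7 = 1.828.
Quadratic loss ⇒ the optimal estimator is the posterior mean.

1.828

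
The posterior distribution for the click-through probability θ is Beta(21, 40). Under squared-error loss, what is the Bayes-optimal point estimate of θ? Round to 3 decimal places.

0.344

Mode = (21−1)/(21+40−2) = 20/59 = 0.339.
Mean = 21/(21+40) = 21/61 = 0.344.
Squared-error loss ⇒ the optimal estimator is the posterior mean.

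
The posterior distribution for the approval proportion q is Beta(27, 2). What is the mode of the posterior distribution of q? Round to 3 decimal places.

0.963

Mode = (27−1)/(27+2−2) = 26/27 = 0.963.
Mean = 27/(27+2) = 27/29 = 0.931.
This is the posterior mode — the MAP estimate.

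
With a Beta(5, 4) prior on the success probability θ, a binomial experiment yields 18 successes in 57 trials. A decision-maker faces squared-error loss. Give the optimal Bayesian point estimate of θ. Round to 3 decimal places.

Posterior: Beta(5+18, 4+39) = Beta(23, 43).
Mode = (23−1)/(23+43−2) = 22/64 = 0.344.
Mean = 23/(23+43) = 23/66 = 0.348.
Squared-error loss ⇒ the optimal estimator is the posterior mean.

0.348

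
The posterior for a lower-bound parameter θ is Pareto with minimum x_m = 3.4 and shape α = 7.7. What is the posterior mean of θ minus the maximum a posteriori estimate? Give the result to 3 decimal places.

0.507

The Pareto density is strictly decreasing on [x_m, ∞), so the mode is x_m = 3.400.
Mean = α·x_m/(α−1) = 7.7·3.4/6.7 = 3.907.
Difference = 3.907 − 3.400 = 0.507.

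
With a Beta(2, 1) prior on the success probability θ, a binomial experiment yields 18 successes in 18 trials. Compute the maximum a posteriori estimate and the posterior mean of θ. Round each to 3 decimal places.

Posterior: Beta(2+18, 1+0) = Beta(20, 1).
Since β = 1 ≤ 1 and α > 1, the Beta density is monotone increasing on [0,1]; the mode is at 1.
Mean = 20/(20+1) = 0.952.
Left-skewed posterior ⇒ mean < mode.

MAP = 1.000, posterior mean = 0.952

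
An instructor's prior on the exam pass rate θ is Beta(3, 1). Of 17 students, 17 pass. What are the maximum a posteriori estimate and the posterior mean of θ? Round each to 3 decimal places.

Posterior: Beta(3+17, 1+0) = Beta(20, 1).
Since β = 1 ≤ 1 and α > 1, the Beta density is monotone increasing on [0,1]; the mode is at 1.
Mean = 20/(20+1) = 0.952.
The posterior is left-skewed, so the mode exceeds the mean.

θ_MAP = 1.000, E[θ|data] = 0.952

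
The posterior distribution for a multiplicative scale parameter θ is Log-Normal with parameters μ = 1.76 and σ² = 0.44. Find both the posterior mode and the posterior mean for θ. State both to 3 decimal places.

posterior mode = 3.743, posterior mean = 7.243

Mode = exp(μ − σ²) = exp(1.32) = 3.743.
Mean = exp(μ + σ²/2) = exp(1.980) = 7.243.
The posterior is right-skewed, so the mean exceeds the mode.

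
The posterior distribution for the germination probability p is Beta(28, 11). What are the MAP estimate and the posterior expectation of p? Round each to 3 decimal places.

p_MAP = 0.730, E[p|data] = 0.718

Mode = (28−1)/(28+11−2) = 27/37 = 0.730.
Mean = 28/(28+11) = 28/39 = 0.718.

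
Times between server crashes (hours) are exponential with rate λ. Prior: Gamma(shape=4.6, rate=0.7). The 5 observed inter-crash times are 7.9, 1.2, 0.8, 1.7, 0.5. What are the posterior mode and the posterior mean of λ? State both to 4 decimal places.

Σ times = 12.1. Posterior: Gamma(shape = 4.6+5 = 9.6, rate = 0.7+12.1 = 12.8).
Mode = (α−1)/β = 8.6/12.8 = 0.6719.
Mean = α/β = 9.6/12.8 = 0.7500.
Mean > mode: the posterior has a right tail.

MAP = 0.6719, posterior mean = 0.7500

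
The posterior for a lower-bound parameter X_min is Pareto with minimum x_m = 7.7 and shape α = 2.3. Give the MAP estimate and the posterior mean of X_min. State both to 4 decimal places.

MAP: 7.7000. Posterior mean: 13.6231.

The Pareto density is strictly decreasing on [x_m, ∞), so the mode is x_m = 7.7000.
Mean = α·x_m/(α−1) = 2.3·7.7/1.3 = 13.6231.
Right-skewed posterior ⇒ mode < mean.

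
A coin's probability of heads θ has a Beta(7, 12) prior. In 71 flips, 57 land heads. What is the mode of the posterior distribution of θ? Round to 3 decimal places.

Posterior: Beta(7+57, 12+14) = Beta(64, 26).
Mode = (64−1)/(64+26−2) = 63/88 = 0.716.
Mean = 64/(64+26) = 64/90 = 0.711.
This is the posterior mode — the MAP estimate.

0.716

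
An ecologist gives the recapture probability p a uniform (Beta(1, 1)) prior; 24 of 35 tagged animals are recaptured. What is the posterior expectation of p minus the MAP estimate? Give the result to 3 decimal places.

-0.010

Posterior: Beta(1+24, 1+11) = Beta(25, 12).
Mode = (25−1)/(25+12−2) = 24/35 = 0.686.
Mean = 25/(25+12) = 25/37 = 0.676.
Difference = 0.676 − 0.686 = -0.010.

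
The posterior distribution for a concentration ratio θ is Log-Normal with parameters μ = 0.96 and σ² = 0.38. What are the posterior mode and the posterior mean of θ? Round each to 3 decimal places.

Mode = exp(μ − σ²) = exp(0.58) = 1.786.
Mean = exp(μ + σ²/2) = exp(1.150) = 3.158.

MAP = 1.786; posterior mean = 3.158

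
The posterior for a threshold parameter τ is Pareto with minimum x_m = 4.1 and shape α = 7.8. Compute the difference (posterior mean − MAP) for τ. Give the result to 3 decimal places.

The Pareto density is strictly decreasing on [x_m, ∞), so the mode is x_m = 4.100.
Mean = α·x_m/(α−1) = 7.8·4.1/6.8 = 4.703.
Difference = 4.703 − 4.100 = 0.603.

0.603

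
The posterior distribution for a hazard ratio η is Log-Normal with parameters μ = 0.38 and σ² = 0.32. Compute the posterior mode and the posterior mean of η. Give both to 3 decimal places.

MAP = 1.062; posterior mean = 1.716

Mode = exp(μ − σ²) = exp(0.06) = 1.062.
Mean = exp(μ + σ²/2) = exp(0.540) = 1.716.
The mean is pulled above the mode by the posterior's right skew.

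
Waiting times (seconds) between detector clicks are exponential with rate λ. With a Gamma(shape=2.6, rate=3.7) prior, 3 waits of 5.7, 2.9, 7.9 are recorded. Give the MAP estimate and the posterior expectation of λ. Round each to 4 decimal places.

Σ times = 16.5. Posterior: Gamma(shape = 2.6+3 = 5.6, rate = 3.7+16.5 = 20.2).
Mode = (α−1)/β = 4.6/20.2 = 0.2277.
Mean = α/β = 5.6/20.2 = 0.2772.
The posterior is right-skewed, so the mean exceeds the mode.

MAP: 0.2277. Posterior mean: 0.2772.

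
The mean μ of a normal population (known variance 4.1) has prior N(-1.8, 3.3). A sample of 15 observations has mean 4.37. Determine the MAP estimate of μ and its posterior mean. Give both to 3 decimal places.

Posterior for μ is Normal. Precision-weighted mean: (1/3.3·-1.8 + 15/4.1·4.37) / (1/3.3 + 15/4.1) = 3.898.
A Normal posterior is symmetric, so mode = mean.

MAP = 3.898; posterior mean = 3.898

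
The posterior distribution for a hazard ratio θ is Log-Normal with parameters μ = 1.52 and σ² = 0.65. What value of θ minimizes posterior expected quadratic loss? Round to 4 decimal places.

6.3281

Mode = exp(μ − σ²) = exp(0.87) = 2.3869.
Mean = exp(μ + σ²/2) = exp(1.845) = 6.3281.
Quadratic loss ⇒ the optimal estimator is the posterior mean.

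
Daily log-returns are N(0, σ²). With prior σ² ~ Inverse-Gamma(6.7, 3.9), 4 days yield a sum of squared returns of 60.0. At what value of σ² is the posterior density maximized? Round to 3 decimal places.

Posterior: Inverse-Gamma(shape = 6.7+4/2 = 8.7, scale = 3.9+60.0/2 = 33.9).
Mode = β/(α+1) = 33.9/9.7 = 3.495.
Mean = β/(α−1) = 33.9/7.7 = 4.403.
This is the posterior mode — the MAP estimate.

3.495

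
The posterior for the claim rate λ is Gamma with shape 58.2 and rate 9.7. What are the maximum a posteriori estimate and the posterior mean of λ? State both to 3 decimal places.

Mode = (α−1)/β = 57.2/9.7 = 5.897.
Mean = α/β = 58.2/9.7 = 6.000.

MAP = 5.897, posterior mean = 6.000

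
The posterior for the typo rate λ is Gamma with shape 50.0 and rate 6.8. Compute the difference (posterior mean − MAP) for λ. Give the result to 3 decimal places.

Mode = (α−1)/β = 49.0/6.8 = 7.206.
Mean = α/β = 50.0/6.8 = 7.353.
Difference = 7.353 − 7.206 = 0.147.

0.147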